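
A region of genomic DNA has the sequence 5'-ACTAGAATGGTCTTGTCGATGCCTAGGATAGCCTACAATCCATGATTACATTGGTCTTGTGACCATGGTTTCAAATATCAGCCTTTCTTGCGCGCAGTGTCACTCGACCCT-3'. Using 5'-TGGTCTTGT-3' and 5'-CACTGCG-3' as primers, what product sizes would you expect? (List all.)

92 bp, 48 bp

The forward primer TGGTCTTGT matches the top strand at positions 8–16, 52–60.
The reverse primer's reverse complement is CGCAGTG, matching at positions 93–99.
Each forward site pairs with the reverse site to give a product ending at position 99: sizes 92, 48 bp.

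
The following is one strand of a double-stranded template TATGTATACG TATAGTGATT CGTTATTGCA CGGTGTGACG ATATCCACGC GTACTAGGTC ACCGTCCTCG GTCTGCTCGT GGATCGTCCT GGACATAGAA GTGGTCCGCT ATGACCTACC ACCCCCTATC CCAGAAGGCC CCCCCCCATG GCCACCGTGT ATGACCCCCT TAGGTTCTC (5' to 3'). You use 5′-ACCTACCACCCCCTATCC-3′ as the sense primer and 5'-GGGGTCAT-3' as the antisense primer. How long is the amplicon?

Forward primer ACCTACCACCCCCTATCC is found on the top strand at positions 114–131.
The reverse primer's reverse complement is ATGACCCC, which matches the template at positions 161–168.
The product runs from position 114 to position 168, so its length is 168 − 114 + 1 = 55 bp.

55 bp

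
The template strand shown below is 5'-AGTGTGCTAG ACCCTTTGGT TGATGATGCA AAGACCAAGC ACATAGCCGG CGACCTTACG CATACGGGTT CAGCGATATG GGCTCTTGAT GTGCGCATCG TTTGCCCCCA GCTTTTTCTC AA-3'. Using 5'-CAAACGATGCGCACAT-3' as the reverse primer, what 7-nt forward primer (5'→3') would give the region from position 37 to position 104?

The reverse primer's reverse complement ATGTGCGCATCGTTTG matches the template at positions 89–104; the product starts at position 37.
The forward primer is identical to the top strand over positions 37–43: AAGCACA.

5'-AAGCACA-3'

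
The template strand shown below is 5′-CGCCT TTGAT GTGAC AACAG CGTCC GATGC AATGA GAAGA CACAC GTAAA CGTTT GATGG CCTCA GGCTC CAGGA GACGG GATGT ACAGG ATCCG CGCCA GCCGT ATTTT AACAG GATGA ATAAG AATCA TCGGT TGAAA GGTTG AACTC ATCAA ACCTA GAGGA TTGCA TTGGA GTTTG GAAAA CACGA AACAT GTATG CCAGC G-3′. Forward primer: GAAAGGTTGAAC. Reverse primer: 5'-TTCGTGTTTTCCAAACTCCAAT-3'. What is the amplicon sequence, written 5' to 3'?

5'-GAAAGGTTGAACTCATCAAACCTAGAGGATTGCATTGGAGTTTGGAAAACACGAA-3'

Forward primer GAAAGGTTGAAC is found on the top strand at positions 137–148.
Taking the reverse complement of TTCGTGTTTTCCAAACTCCAAT gives ATTGGAGTTTGGAAAACACGAA, found at positions 170–191 on the template; the primer anneals here to the top strand with its 3' end pointing upstream.
The product is the template from position 137 through 191 (55 bp).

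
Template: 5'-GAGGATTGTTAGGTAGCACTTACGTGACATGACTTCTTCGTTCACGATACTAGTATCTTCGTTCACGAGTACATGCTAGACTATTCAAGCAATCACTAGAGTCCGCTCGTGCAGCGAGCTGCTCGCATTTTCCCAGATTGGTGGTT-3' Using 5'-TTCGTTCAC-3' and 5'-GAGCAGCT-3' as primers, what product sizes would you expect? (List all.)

The forward primer TTCGTTCAC matches the top strand at positions 37–45, 58–66.
The reverse primer's reverse complement is AGCTGCTC, matching at positions 117–124.
Each forward site pairs with the reverse site to give a product ending at position 124: sizes 88, 67 bp.

88 bp, 67 bp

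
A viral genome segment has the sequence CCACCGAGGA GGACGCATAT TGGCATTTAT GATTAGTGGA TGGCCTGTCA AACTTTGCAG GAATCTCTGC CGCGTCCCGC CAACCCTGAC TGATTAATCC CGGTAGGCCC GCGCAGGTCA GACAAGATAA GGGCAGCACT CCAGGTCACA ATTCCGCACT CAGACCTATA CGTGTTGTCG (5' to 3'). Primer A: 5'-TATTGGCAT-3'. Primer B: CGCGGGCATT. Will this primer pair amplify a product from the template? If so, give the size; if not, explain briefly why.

No product — primer B has no binding site in the template.

Primer B (CGCGGGCATT) does not match the top strand, and its reverse complement AATGCCCGCG does not match either.
With no annealing site for primer B, no amplification occurs.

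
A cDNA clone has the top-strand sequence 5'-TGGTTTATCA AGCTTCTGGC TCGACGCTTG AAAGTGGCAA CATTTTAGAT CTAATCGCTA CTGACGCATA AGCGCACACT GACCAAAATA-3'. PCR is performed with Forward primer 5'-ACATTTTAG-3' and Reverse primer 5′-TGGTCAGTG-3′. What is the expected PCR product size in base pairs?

Scanning the template, ACATTTTAG occurs at positions 40–48; this primer anneals to the bottom strand there with its 3' end pointing downstream.
The reverse primer's reverse complement is CACTGACCA, which matches the template at positions 77–85.
The product runs from position 40 to position 85, so its length is 85 − 40 + 1 = 46 bp.

46 bp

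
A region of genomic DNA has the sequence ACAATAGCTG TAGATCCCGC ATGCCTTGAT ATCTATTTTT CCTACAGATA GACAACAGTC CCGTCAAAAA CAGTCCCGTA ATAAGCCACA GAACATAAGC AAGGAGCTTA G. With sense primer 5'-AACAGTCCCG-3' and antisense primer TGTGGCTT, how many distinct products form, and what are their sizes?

Two products: 37 bp, 22 bp

The forward primer AACAGTCCCG matches the top strand at positions 54–63, 69–78.
The reverse primer's reverse complement is AAGCCACA, matching at positions 83–90.
Each forward site pairs with the reverse site to give a product ending at position 90: sizes 37, 22 bp.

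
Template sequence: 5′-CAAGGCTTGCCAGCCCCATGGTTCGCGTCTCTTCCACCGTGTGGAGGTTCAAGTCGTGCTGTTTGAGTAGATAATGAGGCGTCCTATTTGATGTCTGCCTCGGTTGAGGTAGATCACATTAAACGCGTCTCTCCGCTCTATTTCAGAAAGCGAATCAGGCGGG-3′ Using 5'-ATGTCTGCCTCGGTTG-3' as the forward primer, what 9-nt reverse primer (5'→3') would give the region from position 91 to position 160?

The product's 3' end on the top strand is position 160.
The reverse primer anneals to the top strand over positions 152–160, i.e. to GAATCAGGC.
Its sequence written 5'→3' is the reverse complement: GCCTGATTC.

5'-GCCTGATTC-3'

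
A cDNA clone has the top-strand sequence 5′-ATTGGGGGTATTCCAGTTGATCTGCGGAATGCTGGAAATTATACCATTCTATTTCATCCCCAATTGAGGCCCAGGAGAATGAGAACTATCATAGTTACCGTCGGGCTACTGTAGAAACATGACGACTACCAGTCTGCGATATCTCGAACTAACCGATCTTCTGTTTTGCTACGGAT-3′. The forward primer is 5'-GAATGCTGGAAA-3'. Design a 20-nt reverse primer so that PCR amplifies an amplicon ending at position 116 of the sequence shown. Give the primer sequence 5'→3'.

The forward primer binds at positions 27–38; the product's 3' end on the top strand is position 116.
The reverse primer anneals to the top strand over positions 97–116, i.e. to ACCGTCGGGCTACTGTAGAA.
Its sequence written 5'→3' is the reverse complement: TTCTACAGTAGCCCGACGGT.

5'-TTCTACAGTAGCCCGACGGT-3'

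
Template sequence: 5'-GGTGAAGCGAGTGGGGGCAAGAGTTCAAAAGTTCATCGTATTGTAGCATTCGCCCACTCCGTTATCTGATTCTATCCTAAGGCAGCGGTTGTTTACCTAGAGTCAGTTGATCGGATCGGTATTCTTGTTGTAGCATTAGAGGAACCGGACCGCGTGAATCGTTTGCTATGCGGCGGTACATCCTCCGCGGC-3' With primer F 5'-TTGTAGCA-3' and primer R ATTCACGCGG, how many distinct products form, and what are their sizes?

Two products: 119 bp, 32 bp

The forward primer TTGTAGCA matches the top strand at positions 41–48, 128–135.
The reverse primer's reverse complement is CCGCGTGAAT, matching at positions 150–159.
Each forward site pairs with the reverse site to give a product ending at position 159: sizes 119, 32 bp.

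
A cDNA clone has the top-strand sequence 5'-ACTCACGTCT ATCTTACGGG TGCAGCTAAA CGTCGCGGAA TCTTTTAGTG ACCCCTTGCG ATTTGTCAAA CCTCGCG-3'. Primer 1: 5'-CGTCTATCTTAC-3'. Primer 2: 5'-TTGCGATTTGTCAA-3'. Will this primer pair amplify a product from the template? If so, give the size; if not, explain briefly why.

Primer 1 (CGTCTATCTTAC) matches the top strand at positions 6–17 (3' end points downstream).
Primer 2 (TTGCGATTTGTCAA) also matches the top strand directly, at positions 56–69 — its reverse complement TTGACAAATCGCAA is not present.
Both primers anneal to the bottom strand with 3' ends pointing the same way, so neither can prime synthesis back toward the other.

No product — both primers anneal to the same strand and extend in the same direction.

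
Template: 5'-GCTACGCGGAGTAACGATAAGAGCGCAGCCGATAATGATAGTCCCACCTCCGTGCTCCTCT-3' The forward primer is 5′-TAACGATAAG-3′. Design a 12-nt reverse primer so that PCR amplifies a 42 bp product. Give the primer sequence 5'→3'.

5'-ACGGAGGTGGGA-3'

The forward primer binds at positions 12–21, so a 42 bp product ends at position 12 + 42 − 1 = 53.
The reverse primer anneals to the top strand over positions 42–53, i.e. to TCCCACCTCCGT.
Its sequence written 5'→3' is the reverse complement: ACGGAGGTGGGA.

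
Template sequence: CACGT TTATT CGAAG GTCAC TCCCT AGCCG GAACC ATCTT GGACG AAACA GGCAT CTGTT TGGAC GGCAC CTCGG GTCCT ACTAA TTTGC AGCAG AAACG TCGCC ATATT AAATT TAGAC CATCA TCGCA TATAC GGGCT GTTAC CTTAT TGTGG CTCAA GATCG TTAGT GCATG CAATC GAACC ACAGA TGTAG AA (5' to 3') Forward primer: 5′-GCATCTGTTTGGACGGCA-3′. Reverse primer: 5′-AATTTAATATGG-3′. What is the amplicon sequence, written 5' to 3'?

5'-GCATCTGTTTGGACGGCACCTCGGGTCCTACTAATTTGCAGCAGAAACGTCGCCATATTAAATT-3'

Scanning the template, GCATCTGTTTGGACGGCA occurs at positions 52–69; this primer anneals to the bottom strand there with its 3' end pointing downstream.
The reverse primer's reverse complement is CCATATTAAATT, which matches the template at positions 104–115.
The product is the template from position 52 through 115 (64 bp).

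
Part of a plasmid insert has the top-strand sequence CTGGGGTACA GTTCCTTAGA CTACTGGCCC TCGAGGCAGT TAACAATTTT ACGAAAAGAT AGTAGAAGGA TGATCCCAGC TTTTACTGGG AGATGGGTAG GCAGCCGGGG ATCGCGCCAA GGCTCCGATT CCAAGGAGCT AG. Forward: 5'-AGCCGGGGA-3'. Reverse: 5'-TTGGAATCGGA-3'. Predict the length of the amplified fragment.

32 bp

Scanning the template, AGCCGGGGA occurs at positions 103–111; this primer anneals to the bottom strand there with its 3' end pointing downstream.
Reverse complement of the reverse primer: TCCGATTCCAA. This occurs on the top strand at positions 124–134.
The product runs from position 103 to position 134, so its length is 134 − 103 + 1 = 32 bp.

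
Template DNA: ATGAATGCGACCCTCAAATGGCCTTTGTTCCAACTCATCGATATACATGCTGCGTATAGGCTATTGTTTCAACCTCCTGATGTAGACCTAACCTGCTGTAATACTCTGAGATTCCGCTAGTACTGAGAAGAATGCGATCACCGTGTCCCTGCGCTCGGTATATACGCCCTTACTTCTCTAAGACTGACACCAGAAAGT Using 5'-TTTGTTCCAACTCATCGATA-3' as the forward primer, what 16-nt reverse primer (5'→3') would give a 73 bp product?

5'-GCAGGTTAGGTCTACA-3'

The forward primer binds at positions 24–43, so a 73 bp product ends at position 24 + 73 − 1 = 96.
The reverse primer anneals to the top strand over positions 81–96, i.e. to TGTAGACCTAACCTGC.
Its sequence written 5'→3' is the reverse complement: GCAGGTTAGGTCTACA.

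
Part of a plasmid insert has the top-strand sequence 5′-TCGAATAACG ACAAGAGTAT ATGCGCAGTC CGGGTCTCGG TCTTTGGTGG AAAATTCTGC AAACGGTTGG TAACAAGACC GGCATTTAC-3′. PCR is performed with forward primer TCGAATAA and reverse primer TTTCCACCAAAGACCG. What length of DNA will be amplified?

Forward primer TCGAATAA is found on the top strand at positions 1–8.
Taking the reverse complement of TTTCCACCAAAGACCG gives CGGTCTTTGGTGGAAA, found at positions 38–53 on the template; the primer anneals here to the top strand with its 3' end pointing upstream.
Amplicon spans positions 1–53: 53 bp.

53 bp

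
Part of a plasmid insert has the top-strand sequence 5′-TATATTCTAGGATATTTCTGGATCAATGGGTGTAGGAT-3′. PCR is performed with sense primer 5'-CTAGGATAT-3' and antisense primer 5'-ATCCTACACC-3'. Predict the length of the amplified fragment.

The forward primer matches the template at positions 7–15.
Taking the reverse complement of ATCCTACACC gives GGTGTAGGAT, found at positions 29–38 on the template; the primer anneals here to the top strand with its 3' end pointing upstream.
The product runs from position 7 to position 38, so its length is 38 − 7 + 1 = 32 bp.

32 bp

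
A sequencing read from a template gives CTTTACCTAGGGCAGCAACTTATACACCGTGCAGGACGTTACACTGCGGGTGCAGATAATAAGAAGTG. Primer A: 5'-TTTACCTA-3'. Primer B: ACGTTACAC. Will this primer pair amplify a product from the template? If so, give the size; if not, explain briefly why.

No product — both primers anneal to the same strand and extend in the same direction.

Primer A (TTTACCTA) matches the top strand at positions 2–9 (3' end points downstream).
Primer B (ACGTTACAC) also matches the top strand directly, at positions 36–44 — its reverse complement GTGTAACGT is not present.
Both primers anneal to the bottom strand with 3' ends pointing the same way, so neither can prime synthesis back toward the other.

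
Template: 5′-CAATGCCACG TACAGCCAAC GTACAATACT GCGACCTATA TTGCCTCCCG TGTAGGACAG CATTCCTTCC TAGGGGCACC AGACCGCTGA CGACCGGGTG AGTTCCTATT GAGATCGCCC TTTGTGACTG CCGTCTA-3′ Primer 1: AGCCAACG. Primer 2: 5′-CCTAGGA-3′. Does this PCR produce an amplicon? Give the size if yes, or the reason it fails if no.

Yes — a 61 bp product.

Primer 1 (AGCCAACG) matches the top strand at positions 14–21; it acts as a forward primer.
Primer 2's reverse complement is TCCTAGG, matching the top strand at positions 68–74; it acts as a reverse primer.
The 3' ends face each other across positions 14–74, giving a 61 bp product.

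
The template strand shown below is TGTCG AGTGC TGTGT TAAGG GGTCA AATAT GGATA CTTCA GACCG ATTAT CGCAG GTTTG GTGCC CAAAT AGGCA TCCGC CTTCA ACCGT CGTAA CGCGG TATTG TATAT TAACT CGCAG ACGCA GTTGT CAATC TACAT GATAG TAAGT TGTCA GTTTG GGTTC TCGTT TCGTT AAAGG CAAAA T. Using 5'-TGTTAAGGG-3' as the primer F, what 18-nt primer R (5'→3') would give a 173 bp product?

5'-TTTTGCCTTTAACGAAAC-3'

The forward primer binds at positions 13–21, so a 173 bp product ends at position 13 + 173 − 1 = 185.
The reverse primer anneals to the top strand over positions 168–185, i.e. to GTTTCGTTAAAGGCAAAA.
Its sequence written 5'→3' is the reverse complement: TTTTGCCTTTAACGAAAC.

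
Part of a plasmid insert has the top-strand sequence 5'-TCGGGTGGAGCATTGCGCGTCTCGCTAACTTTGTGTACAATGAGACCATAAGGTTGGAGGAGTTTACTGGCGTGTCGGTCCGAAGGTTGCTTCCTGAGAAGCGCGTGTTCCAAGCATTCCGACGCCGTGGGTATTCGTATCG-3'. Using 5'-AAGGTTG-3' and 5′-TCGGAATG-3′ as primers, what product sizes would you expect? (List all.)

73 bp, 40 bp

The forward primer AAGGTTG matches the top strand at positions 50–56, 83–89.
The reverse primer's reverse complement is CATTCCGA, matching at positions 115–122.
Each forward site pairs with the reverse site to give a product ending at position 122: sizes 73, 40 bp.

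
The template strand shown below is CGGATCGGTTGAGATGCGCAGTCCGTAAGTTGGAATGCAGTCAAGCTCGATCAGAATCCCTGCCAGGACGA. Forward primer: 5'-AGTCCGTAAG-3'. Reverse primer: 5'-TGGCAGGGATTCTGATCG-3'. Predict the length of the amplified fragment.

Forward primer AGTCCGTAAG is found on the top strand at positions 20–29.
The reverse primer's reverse complement is CGATCAGAATCCCTGCCA, which matches the template at positions 48–65.
Amplicon spans positions 20–65: 46 bp.

46 bp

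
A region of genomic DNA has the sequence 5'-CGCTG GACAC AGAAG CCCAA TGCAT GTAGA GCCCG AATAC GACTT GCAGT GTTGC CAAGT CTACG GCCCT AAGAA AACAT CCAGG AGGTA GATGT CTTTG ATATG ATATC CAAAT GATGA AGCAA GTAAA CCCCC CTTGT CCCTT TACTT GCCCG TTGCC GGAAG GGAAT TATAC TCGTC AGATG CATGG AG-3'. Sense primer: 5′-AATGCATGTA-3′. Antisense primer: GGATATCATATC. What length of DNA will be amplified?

93 bp

Forward primer AATGCATGTA is found on the top strand at positions 19–28.
The reverse primer's reverse complement is GATATGATATCC, which matches the template at positions 100–111.
Amplicon spans positions 19–111: 93 bp.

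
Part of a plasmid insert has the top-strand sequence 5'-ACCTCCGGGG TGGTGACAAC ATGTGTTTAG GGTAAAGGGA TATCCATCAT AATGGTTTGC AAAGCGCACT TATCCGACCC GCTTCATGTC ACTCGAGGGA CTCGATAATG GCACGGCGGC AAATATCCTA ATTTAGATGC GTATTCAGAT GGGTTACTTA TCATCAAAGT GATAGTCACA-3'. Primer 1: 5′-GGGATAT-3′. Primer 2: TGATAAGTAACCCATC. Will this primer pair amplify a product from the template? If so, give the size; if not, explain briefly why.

Primer 1 (GGGATAT) matches the top strand at positions 37–43; it acts as a forward primer.
Primer 2's reverse complement is GATGGGTTACTTATCA, matching the top strand at positions 148–163; it acts as a reverse primer.
The 3' ends face each other across positions 37–163, giving a 127 bp product.

Yes — a 127 bp product.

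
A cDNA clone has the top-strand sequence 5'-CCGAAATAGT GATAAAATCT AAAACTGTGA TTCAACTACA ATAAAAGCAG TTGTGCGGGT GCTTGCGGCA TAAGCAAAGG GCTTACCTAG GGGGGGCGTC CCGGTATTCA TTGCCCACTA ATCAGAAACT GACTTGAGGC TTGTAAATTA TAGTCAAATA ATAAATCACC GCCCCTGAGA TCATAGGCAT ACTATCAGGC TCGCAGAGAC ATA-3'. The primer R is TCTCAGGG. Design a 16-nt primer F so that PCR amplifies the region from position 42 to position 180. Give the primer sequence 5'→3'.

The reverse primer's reverse complement CCCTGAGA matches the template at positions 173–180; the product starts at position 42.
The forward primer is identical to the top strand over positions 42–57: TAAAAGCAGTTGTGCG.

5'-TAAAAGCAGTTGTGCG-3'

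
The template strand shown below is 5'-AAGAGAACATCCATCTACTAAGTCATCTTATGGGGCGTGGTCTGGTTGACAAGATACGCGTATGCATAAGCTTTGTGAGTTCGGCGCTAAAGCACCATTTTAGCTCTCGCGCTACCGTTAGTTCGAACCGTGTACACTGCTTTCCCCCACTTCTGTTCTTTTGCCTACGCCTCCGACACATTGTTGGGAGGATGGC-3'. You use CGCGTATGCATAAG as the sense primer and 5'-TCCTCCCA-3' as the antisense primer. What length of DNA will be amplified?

136 bp

Forward primer CGCGTATGCATAAG is found on the top strand at positions 57–70.
Taking the reverse complement of TCCTCCCA gives TGGGAGGA, found at positions 185–192 on the template; the primer anneals here to the top strand with its 3' end pointing upstream.
Amplicon spans positions 57–192: 136 bp.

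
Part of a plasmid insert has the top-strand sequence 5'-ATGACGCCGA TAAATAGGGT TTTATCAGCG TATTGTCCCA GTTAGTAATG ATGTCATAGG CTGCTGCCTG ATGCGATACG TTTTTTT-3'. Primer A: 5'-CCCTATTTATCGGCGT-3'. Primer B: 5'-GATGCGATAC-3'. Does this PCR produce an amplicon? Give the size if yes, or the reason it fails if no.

Primer A (CCCTATTTATCGGCGT) has reverse complement ACGCCGATAAATAGGG, which matches the top strand at positions 4–19; primer A anneals to the top strand there with its 3' end pointing upstream toward position 4.
Primer B (GATGCGATAC) matches the top strand directly at positions 70–79; it anneals to the bottom strand with its 3' end pointing downstream toward position 79.
The 3' ends diverge (primer A extends toward position 1, primer B toward position 87), so the primers never converge on a shared product.

No product — the primers' 3' ends point away from each other.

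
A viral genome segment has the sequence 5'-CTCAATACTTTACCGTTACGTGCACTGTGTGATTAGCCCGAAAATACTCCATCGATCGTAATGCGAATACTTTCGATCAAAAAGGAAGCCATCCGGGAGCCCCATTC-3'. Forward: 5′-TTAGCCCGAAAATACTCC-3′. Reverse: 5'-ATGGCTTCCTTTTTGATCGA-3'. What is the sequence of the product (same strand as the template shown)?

5'-TTAGCCCGAAAATACTCCATCGATCGTAATGCGAATACTTTCGATCAAAAAGGAAGCCAT-3'

Scanning the template, TTAGCCCGAAAATACTCC occurs at positions 33–50; this primer anneals to the bottom strand there with its 3' end pointing downstream.
Taking the reverse complement of ATGGCTTCCTTTTTGATCGA gives TCGATCAAAAAGGAAGCCAT, found at positions 73–92 on the template; the primer anneals here to the top strand with its 3' end pointing upstream.
The product is the template from position 33 through 92 (60 bp).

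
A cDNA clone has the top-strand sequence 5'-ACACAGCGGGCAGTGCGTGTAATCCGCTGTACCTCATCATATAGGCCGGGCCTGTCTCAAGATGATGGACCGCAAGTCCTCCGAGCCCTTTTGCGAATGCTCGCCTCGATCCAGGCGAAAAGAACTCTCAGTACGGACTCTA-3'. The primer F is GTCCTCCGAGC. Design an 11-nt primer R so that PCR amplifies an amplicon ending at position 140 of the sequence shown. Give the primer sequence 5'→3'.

The forward primer binds at positions 76–86; the product's 3' end on the top strand is position 140.
The reverse primer anneals to the top strand over positions 130–140, i.e. to AGTACGGACTC.
Its sequence written 5'→3' is the reverse complement: GAGTCCGTACT.

5'-GAGTCCGTACT-3'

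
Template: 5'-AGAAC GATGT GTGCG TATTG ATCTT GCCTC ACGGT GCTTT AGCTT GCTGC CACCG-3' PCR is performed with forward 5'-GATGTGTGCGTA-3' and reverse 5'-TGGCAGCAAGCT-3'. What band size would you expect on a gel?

47 bp

Scanning the template, GATGTGTGCGTA occurs at positions 6–17; this primer anneals to the bottom strand there with its 3' end pointing downstream.
Taking the reverse complement of TGGCAGCAAGCT gives AGCTTGCTGCCA, found at positions 41–52 on the template; the primer anneals here to the top strand with its 3' end pointing upstream.
Product length = (reverse-primer end) − (forward-primer start) + 1 = 52 − 6 + 1 = 47 bp.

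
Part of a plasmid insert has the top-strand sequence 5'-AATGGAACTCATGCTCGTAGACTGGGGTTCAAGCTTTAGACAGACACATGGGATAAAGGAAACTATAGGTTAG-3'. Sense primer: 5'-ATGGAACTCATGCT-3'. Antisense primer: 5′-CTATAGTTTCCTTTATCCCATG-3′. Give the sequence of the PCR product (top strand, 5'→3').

Forward primer ATGGAACTCATGCT is found on the top strand at positions 2–15.
Reverse complement of the reverse primer: CATGGGATAAAGGAAACTATAG. This occurs on the top strand at positions 47–68.
The product is the template from position 2 through 68 (67 bp).

5'-ATGGAACTCATGCTCGTAGACTGGGGTTCAAGCTTTAGACAGACACATGGGATAAAGGAAACTATAG-3'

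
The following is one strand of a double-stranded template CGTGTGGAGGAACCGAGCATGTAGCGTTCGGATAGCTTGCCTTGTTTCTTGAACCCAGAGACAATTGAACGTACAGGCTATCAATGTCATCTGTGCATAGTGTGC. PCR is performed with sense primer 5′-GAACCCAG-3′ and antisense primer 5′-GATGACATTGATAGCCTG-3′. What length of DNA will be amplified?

41 bp

Scanning the template, GAACCCAG occurs at positions 51–58; this primer anneals to the bottom strand there with its 3' end pointing downstream.
Taking the reverse complement of GATGACATTGATAGCCTG gives CAGGCTATCAATGTCATC, found at positions 74–91 on the template; the primer anneals here to the top strand with its 3' end pointing upstream.
The product runs from position 51 to position 91, so its length is 91 − 51 + 1 = 41 bp.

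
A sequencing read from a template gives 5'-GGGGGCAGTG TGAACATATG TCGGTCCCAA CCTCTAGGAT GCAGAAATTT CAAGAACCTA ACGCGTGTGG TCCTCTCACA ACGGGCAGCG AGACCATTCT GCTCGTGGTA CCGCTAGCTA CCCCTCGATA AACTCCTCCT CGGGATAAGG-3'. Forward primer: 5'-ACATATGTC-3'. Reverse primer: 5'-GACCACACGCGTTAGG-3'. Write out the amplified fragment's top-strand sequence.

The forward primer matches the template at positions 14–22.
The reverse primer's reverse complement is CCTAACGCGTGTGGTC, which matches the template at positions 57–72.
The product is the template from position 14 through 72 (59 bp).

5'-ACATATGTCGGTCCCAACCTCTAGGATGCAGAAATTTCAAGAACCTAACGCGTGTGGTC-3'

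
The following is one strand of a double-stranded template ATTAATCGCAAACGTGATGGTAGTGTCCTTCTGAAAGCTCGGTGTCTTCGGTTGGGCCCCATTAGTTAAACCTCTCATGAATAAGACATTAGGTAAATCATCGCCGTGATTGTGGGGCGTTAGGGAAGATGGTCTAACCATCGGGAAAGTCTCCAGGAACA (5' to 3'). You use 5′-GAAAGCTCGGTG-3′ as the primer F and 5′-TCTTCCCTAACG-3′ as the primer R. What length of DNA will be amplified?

97 bp

The forward primer matches the template at positions 33–44.
Reverse complement of the reverse primer: CGTTAGGGAAGA. This occurs on the top strand at positions 118–129.
The product runs from position 33 to position 129, so its length is 129 − 33 + 1 = 97 bp.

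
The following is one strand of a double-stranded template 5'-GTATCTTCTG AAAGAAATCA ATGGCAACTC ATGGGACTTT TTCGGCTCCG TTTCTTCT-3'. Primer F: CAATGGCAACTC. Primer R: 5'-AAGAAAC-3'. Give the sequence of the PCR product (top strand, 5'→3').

5'-CAATGGCAACTCATGGGACTTTTTCGGCTCCGTTTCTT-3'

Forward primer CAATGGCAACTC is found on the top strand at positions 19–30.
Taking the reverse complement of AAGAAAC gives GTTTCTT, found at positions 50–56 on the template; the primer anneals here to the top strand with its 3' end pointing upstream.
The product is the template from position 19 through 56 (38 bp).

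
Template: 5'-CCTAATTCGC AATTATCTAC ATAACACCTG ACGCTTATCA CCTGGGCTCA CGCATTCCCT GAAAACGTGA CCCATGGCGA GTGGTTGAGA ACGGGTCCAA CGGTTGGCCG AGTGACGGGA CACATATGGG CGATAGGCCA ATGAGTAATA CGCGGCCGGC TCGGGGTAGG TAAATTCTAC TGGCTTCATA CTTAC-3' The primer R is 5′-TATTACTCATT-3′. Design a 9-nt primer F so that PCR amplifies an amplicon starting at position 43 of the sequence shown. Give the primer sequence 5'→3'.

5'-TGGGCTCAC-3'

The reverse primer's reverse complement AATGAGTAATA matches the template at positions 140–150; the product starts at position 43.
The forward primer is identical to the top strand over positions 43–51: TGGGCTCAC.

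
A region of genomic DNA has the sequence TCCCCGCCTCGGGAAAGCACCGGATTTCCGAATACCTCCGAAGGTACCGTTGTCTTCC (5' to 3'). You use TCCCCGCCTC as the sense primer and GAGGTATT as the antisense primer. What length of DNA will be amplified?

38 bp

Forward primer TCCCCGCCTC is found on the top strand at positions 1–10.
Reverse complement of the reverse primer: AATACCTC. This occurs on the top strand at positions 31–38.
Amplicon spans positions 1–38: 38 bp.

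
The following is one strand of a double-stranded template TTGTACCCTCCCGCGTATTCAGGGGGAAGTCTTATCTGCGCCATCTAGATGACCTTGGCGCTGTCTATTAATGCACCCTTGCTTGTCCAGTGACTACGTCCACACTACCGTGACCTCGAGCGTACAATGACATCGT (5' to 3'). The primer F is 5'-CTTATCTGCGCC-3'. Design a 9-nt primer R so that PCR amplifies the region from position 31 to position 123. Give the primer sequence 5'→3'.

5'-ACGCTCGAG-3'

The product's 3' end on the top strand is position 123.
The reverse primer anneals to the top strand over positions 115–123, i.e. to CTCGAGCGT.
Its sequence written 5'→3' is the reverse complement: ACGCTCGAG.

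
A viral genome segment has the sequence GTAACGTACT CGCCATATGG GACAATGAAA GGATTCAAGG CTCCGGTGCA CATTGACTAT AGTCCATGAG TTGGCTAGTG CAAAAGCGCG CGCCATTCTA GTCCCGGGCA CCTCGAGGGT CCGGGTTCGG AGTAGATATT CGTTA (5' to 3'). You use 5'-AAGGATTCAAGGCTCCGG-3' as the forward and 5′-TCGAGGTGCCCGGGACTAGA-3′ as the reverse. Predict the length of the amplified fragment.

88 bp

The forward primer matches the template at positions 29–46.
Taking the reverse complement of TCGAGGTGCCCGGGACTAGA gives TCTAGTCCCGGGCACCTCGA, found at positions 97–116 on the template; the primer anneals here to the top strand with its 3' end pointing upstream.
Amplicon spans positions 29–116: 88 bp.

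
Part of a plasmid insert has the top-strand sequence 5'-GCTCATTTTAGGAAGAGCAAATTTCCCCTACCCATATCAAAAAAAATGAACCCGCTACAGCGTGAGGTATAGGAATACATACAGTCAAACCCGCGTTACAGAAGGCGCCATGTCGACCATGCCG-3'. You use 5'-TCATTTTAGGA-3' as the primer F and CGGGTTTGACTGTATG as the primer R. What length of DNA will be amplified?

91 bp

Forward primer TCATTTTAGGA is found on the top strand at positions 3–13.
The reverse primer's reverse complement is CATACAGTCAAACCCG, which matches the template at positions 78–93.
Amplicon spans positions 3–93: 91 bp.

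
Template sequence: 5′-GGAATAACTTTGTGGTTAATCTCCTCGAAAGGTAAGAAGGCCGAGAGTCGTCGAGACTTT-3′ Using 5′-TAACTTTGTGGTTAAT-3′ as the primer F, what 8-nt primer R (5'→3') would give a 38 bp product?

5'-GGCCTTCT-3'

The forward primer binds at positions 5–20, so a 38 bp product ends at position 5 + 38 − 1 = 42.
The reverse primer anneals to the top strand over positions 35–42, i.e. to AGAAGGCC.
Its sequence written 5'→3' is the reverse complement: GGCCTTCT.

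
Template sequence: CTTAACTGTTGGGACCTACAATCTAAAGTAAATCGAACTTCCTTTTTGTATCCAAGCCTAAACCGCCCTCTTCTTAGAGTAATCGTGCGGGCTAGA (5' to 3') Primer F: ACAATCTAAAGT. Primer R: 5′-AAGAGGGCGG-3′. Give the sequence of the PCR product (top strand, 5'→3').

Forward primer ACAATCTAAAGT is found on the top strand at positions 18–29.
Taking the reverse complement of AAGAGGGCGG gives CCGCCCTCTT, found at positions 63–72 on the template; the primer anneals here to the top strand with its 3' end pointing upstream.
The product is the template from position 18 through 72 (55 bp).

5'-ACAATCTAAAGTAAATCGAACTTCCTTTTTGTATCCAAGCCTAAACCGCCCTCTT-3'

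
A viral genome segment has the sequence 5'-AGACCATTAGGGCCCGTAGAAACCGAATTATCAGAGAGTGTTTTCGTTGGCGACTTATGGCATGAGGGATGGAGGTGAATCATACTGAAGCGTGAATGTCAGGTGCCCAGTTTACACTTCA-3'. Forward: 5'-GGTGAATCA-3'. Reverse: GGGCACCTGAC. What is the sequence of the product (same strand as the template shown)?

5'-GGTGAATCATACTGAAGCGTGAATGTCAGGTGCCC-3'

The forward primer matches the template at positions 74–82.
The reverse primer's reverse complement is GTCAGGTGCCC, which matches the template at positions 98–108.
The product is the template from position 74 through 108 (35 bp).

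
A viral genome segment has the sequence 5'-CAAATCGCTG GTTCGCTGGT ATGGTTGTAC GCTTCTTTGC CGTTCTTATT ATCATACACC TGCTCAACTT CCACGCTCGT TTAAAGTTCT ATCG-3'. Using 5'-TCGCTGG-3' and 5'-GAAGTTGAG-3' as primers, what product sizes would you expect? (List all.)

67 bp, 59 bp

The forward primer TCGCTGG matches the top strand at positions 5–11, 13–19.
The reverse primer's reverse complement is CTCAACTTC, matching at positions 63–71.
Each forward site pairs with the reverse site to give a product ending at position 71: sizes 67, 59 bp.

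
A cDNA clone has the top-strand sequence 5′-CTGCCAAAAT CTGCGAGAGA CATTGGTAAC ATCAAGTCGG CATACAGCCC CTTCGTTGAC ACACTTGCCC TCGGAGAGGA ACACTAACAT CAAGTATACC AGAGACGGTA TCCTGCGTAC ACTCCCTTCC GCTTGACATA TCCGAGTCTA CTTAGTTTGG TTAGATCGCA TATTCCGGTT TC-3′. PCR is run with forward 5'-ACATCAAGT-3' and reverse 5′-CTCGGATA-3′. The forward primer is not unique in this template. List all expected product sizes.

The forward primer ACATCAAGT matches the top strand at positions 29–37, 87–95.
The reverse primer's reverse complement is TATCCGAG, matching at positions 139–146.
Each forward site pairs with the reverse site to give a product ending at position 146: sizes 118, 60 bp.

118 bp, 60 bp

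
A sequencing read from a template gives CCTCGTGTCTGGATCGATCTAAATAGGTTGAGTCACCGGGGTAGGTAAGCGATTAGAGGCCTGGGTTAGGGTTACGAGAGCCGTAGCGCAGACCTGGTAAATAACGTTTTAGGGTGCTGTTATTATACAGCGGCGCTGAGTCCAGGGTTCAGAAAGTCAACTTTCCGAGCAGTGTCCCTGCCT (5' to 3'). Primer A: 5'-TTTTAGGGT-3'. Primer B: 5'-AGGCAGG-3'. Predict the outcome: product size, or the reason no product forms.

Primer A (TTTTAGGGT) matches the top strand at positions 107–115; it acts as a forward primer.
Primer B's reverse complement is CCTGCCT, matching the top strand at positions 177–183; it acts as a reverse primer.
The 3' ends face each other across positions 107–183, giving a 77 bp product.

Yes — a 77 bp product.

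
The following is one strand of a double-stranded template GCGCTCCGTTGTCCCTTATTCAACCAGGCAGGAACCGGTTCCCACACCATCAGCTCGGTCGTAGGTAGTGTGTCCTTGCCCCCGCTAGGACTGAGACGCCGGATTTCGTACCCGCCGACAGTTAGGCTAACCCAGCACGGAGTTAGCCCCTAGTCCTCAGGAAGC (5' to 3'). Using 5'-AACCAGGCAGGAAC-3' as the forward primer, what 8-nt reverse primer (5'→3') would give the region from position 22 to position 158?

5'-GAGGACTA-3'

The product's 3' end on the top strand is position 158.
The reverse primer anneals to the top strand over positions 151–158, i.e. to TAGTCCTC.
Its sequence written 5'→3' is the reverse complement: GAGGACTA.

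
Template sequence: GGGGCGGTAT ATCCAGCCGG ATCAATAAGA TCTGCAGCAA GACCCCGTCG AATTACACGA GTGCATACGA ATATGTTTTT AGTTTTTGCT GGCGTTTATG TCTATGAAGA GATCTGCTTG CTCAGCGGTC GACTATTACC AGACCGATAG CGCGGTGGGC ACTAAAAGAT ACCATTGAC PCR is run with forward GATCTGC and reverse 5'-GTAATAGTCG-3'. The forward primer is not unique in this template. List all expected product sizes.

The forward primer GATCTGC matches the top strand at positions 29–35, 111–117.
The reverse primer's reverse complement is CGACTATTAC, matching at positions 130–139.
Each forward site pairs with the reverse site to give a product ending at position 139: sizes 111, 29 bp.

111 bp, 29 bp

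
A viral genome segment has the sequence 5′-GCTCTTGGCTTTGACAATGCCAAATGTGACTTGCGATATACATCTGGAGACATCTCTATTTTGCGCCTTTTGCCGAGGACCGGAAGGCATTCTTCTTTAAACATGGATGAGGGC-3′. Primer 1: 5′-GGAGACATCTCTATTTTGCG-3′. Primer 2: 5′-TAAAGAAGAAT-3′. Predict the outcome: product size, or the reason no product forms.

Primer 1 (GGAGACATCTCTATTTTGCG) matches the top strand at positions 46–65; it acts as a forward primer.
Primer 2's reverse complement is ATTCTTCTTTA, matching the top strand at positions 89–99; it acts as a reverse primer.
The 3' ends face each other across positions 46–99, giving a 54 bp product.

Yes — a 54 bp product.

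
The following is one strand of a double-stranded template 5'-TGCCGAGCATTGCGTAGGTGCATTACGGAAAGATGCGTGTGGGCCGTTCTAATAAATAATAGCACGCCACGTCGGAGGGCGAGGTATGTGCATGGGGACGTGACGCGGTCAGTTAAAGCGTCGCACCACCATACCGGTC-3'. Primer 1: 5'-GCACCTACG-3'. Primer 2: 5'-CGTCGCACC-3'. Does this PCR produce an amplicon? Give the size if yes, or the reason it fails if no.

No product — the primers' 3' ends point away from each other.

Primer 1 (GCACCTACG) has reverse complement CGTAGGTGC, which matches the top strand at positions 13–21; primer 1 anneals to the top strand there with its 3' end pointing upstream toward position 13.
Primer 2 (CGTCGCACC) matches the top strand directly at positions 119–127; it anneals to the bottom strand with its 3' end pointing downstream toward position 127.
The 3' ends diverge (primer 1 extends toward position 1, primer 2 toward position 139), so the primers never converge on a shared product.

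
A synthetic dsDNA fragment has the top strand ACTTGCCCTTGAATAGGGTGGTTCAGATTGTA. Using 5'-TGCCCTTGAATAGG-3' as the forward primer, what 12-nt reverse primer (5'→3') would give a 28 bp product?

The forward primer binds at positions 4–17, so a 28 bp product ends at position 4 + 28 − 1 = 31.
The reverse primer anneals to the top strand over positions 20–31, i.e. to GGTTCAGATTGT.
Its sequence written 5'→3' is the reverse complement: ACAATCTGAACC.

5'-ACAATCTGAACC-3'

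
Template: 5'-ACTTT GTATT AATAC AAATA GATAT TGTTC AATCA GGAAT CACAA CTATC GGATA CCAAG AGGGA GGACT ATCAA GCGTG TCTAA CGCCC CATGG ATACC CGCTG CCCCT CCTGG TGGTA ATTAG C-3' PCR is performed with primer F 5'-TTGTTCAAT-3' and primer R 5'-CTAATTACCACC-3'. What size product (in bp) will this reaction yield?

The forward primer matches the template at positions 25–33.
Taking the reverse complement of CTAATTACCACC gives GGTGGTAATTAG, found at positions 114–125 on the template; the primer anneals here to the top strand with its 3' end pointing upstream.
Product length = (reverse-primer end) − (forward-primer start) + 1 = 125 − 25 + 1 = 101 bp.

101 bp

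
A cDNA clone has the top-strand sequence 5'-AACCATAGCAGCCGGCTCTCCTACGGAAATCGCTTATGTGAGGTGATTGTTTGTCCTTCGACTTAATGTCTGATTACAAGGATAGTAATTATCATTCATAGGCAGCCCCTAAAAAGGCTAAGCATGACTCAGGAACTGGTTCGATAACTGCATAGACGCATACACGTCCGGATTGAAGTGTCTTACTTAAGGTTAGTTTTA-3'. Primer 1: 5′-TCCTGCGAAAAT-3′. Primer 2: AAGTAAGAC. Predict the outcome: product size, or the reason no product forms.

No product — primer 1 has no binding site in the template.

Primer 1 (TCCTGCGAAAAT) does not match the top strand, and its reverse complement ATTTTCGCAGGA does not match either.
With no annealing site for primer 1, no amplification occurs.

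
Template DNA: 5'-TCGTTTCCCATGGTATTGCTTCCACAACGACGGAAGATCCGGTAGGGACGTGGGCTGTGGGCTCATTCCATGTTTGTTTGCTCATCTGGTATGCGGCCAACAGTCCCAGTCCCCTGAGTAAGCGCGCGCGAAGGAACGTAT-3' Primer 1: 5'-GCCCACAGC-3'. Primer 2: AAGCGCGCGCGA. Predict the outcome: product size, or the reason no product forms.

No product — the primers' 3' ends point away from each other.

Primer 1 (GCCCACAGC) has reverse complement GCTGTGGGC, which matches the top strand at positions 54–62; primer 1 anneals to the top strand there with its 3' end pointing upstream toward position 54.
Primer 2 (AAGCGCGCGCGA) matches the top strand directly at positions 120–131; it anneals to the bottom strand with its 3' end pointing downstream toward position 131.
The 3' ends diverge (primer 1 extends toward position 1, primer 2 toward position 141), so the primers never converge on a shared product.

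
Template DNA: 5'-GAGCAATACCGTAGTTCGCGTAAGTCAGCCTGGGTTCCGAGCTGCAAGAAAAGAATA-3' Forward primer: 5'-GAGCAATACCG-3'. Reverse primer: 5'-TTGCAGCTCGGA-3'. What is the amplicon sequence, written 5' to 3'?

Forward primer GAGCAATACCG is found on the top strand at positions 1–11.
Taking the reverse complement of TTGCAGCTCGGA gives TCCGAGCTGCAA, found at positions 36–47 on the template; the primer anneals here to the top strand with its 3' end pointing upstream.
The product is the template from position 1 through 47 (47 bp).

5'-GAGCAATACCGTAGTTCGCGTAAGTCAGCCTGGGTTCCGAGCTGCAA-3'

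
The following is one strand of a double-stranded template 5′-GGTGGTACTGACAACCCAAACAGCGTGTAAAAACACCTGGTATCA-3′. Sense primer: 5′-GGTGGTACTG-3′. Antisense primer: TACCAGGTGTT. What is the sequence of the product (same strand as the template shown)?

5'-GGTGGTACTGACAACCCAAACAGCGTGTAAAAACACCTGGTA-3'

Forward primer GGTGGTACTG is found on the top strand at positions 1–10.
Reverse complement of the reverse primer: AACACCTGGTA. This occurs on the top strand at positions 32–42.
The product is the template from position 1 through 42 (42 bp).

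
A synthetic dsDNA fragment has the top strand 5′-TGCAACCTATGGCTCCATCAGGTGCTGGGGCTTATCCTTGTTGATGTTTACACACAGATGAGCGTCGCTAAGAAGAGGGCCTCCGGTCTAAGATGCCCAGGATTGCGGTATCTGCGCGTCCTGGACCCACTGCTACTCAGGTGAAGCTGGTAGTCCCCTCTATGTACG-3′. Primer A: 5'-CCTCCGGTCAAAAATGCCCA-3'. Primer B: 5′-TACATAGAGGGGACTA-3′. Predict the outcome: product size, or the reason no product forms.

No product — primer A has no binding site in the template.

Primer A (CCTCCGGTCAAAAATGCCCA) does not match the top strand, and its reverse complement TGGGCATTTTTGACCGGAGG does not match either.
With no annealing site for primer A, no amplification occurs.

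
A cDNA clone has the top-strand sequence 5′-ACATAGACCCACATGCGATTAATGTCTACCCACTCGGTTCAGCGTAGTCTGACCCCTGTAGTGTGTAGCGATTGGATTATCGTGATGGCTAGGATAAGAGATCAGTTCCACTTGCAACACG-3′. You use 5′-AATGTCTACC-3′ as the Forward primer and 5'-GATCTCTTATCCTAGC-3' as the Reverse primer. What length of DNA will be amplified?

83 bp

The forward primer matches the template at positions 21–30.
Taking the reverse complement of GATCTCTTATCCTAGC gives GCTAGGATAAGAGATC, found at positions 88–103 on the template; the primer anneals here to the top strand with its 3' end pointing upstream.
The product runs from position 21 to position 103, so its length is 103 − 21 + 1 = 83 bp.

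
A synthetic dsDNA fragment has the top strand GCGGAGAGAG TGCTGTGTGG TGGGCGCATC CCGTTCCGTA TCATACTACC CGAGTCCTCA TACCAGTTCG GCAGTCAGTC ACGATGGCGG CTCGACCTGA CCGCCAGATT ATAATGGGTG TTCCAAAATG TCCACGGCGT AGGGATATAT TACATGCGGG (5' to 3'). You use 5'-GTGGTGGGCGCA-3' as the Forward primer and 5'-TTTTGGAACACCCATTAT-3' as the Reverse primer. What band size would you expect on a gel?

112 bp

Scanning the template, GTGGTGGGCGCA occurs at positions 17–28; this primer anneals to the bottom strand there with its 3' end pointing downstream.
The reverse primer's reverse complement is ATAATGGGTGTTCCAAAA, which matches the template at positions 111–128.
The product runs from position 17 to position 128, so its length is 128 − 17 + 1 = 112 bp.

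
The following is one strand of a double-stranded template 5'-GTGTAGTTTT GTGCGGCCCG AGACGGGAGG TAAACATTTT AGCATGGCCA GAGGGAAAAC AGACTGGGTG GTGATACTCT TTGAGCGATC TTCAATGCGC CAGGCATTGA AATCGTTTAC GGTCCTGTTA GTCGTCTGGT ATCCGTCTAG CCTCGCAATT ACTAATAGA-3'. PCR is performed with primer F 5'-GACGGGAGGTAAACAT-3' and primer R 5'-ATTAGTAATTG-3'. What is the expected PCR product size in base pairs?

145 bp

Forward primer GACGGGAGGTAAACAT is found on the top strand at positions 22–37.
Reverse complement of the reverse primer: CAATTACTAAT. This occurs on the top strand at positions 156–166.
The product runs from position 22 to position 166, so its length is 166 − 22 + 1 = 145 bp.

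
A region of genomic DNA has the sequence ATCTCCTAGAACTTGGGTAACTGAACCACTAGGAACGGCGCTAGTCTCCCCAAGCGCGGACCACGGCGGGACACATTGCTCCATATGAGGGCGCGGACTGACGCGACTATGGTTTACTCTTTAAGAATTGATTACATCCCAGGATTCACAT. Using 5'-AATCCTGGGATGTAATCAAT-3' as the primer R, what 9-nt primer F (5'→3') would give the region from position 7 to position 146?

5'-TAGAACTTG-3'

The reverse primer's reverse complement ATTGATTACATCCCAGGATT matches the template at positions 127–146; the product starts at position 7.
The forward primer is identical to the top strand over positions 7–15: TAGAACTTG.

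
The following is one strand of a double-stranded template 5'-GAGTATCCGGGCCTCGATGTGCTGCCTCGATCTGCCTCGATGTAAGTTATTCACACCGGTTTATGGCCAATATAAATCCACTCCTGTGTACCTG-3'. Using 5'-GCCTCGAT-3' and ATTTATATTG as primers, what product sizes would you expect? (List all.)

67 bp, 54 bp, 44 bp

The forward primer GCCTCGAT matches the top strand at positions 11–18, 24–31, 34–41.
The reverse primer's reverse complement is CAATATAAAT, matching at positions 68–77.
Each forward site pairs with the reverse site to give a product ending at position 77: sizes 67, 54, 44 bp.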